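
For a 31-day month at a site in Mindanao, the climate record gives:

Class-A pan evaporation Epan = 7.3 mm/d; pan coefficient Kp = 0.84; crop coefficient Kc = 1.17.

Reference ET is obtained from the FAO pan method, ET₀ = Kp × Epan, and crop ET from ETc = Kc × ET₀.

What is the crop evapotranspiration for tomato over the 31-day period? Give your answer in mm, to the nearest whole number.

222 mm

ET₀ = 0.84 × 7.3 = 6.1320 mm/d
ETc = Kc × ET₀ = 1.17 × 6.1320 = 7.1744 mm/d
Over 31 days: 7.1744 × 31 = 222.406 mm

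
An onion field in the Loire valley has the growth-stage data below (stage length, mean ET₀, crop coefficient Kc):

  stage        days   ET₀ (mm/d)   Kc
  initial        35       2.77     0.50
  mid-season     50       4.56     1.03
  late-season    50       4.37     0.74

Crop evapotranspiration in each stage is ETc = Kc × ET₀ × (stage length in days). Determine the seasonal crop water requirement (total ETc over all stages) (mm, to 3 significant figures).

initial: 0.50 × 2.77 × 35 = 48.48 mm
mid-season: 1.03 × 4.56 × 50 = 234.84 mm
late-season: 0.74 × 4.37 × 50 = 161.69 mm
Seasonal total = 445.01 mm

445 mm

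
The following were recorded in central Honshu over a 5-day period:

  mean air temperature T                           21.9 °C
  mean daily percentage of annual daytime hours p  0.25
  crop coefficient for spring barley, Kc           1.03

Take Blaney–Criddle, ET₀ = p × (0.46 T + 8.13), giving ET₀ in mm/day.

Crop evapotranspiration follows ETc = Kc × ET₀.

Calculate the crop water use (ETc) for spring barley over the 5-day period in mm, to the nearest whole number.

ET₀ = 0.25 × (0.46 × 21.9 + 8.13) = 0.25 × 18.204 = 4.5510 mm/d
ETc = Kc × ET₀ = 1.03 × 4.5510 = 4.6875 mm/d
Over 5 days: 4.6875 × 5 = 23.438 mm

23 mm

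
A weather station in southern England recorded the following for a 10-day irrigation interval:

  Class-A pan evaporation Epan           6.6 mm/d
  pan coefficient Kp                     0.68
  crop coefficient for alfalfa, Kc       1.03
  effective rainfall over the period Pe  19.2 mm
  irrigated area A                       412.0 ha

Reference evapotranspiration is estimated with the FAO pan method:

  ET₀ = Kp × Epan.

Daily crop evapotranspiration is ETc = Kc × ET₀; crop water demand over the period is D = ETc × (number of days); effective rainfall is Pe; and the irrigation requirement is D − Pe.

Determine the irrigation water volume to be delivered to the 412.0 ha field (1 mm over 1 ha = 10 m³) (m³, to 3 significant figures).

ET₀ = 0.68 × 6.6 = 4.4880 mm/d
ETc = Kc × ET₀ = 1.03 × 4.4880 = 4.6226 mm/d
Crop demand D = ETc × 10 d = 4.6226 × 10 = 46.226 mm
D − Pe = 46.226 − 19.2 = 27.026 mm
Volume = 27.026 mm × 412.0 ha × 10 = 111347.1 m³

111000 m³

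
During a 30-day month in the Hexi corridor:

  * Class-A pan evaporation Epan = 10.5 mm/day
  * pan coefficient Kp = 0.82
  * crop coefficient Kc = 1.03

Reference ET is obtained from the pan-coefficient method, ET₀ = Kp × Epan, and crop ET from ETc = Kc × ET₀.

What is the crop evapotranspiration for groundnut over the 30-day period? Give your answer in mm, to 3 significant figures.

266 mm

ET₀ = 0.82 × 10.5 = 8.6100 mm/d
ETc = Kc × ET₀ = 1.03 × 8.6100 = 8.8683 mm/d
Over 30 days: 8.8683 × 30 = 266.049 mm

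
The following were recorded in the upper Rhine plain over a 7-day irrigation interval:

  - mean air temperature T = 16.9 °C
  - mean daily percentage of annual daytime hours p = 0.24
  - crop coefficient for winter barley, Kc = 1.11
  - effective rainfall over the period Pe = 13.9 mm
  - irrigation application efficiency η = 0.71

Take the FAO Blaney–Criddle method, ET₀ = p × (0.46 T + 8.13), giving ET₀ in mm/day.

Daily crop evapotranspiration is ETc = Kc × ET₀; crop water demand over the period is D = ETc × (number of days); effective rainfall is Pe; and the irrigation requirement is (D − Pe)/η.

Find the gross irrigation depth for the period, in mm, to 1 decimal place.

ET₀ = 0.24 × (0.46 × 16.9 + 8.13) = 0.24 × 15.904 = 3.8170 mm/d
ETc = Kc × ET₀ = 1.11 × 3.8170 = 4.2369 mm/d
Crop demand D = ETc × 7 d = 4.2369 × 7 = 29.658 mm
D − Pe = 29.658 − 13.9 = 15.758 mm
Gross irrigation = 15.758 / 0.71 = 22.194 mm

22.2 mm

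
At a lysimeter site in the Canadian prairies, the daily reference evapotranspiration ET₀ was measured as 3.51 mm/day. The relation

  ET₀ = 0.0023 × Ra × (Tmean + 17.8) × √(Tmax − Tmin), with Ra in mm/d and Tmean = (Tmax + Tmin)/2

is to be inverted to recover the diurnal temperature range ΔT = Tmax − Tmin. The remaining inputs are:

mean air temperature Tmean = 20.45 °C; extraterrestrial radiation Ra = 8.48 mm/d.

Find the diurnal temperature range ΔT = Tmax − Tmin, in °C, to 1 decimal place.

√ΔT = ET₀ / [0.0023 × Ra × (Tmean+17.8)] = 3.51 / (0.0023 × 8.48 × 38.25) = 4.7049
ΔT = 4.7049² = 22.136 °C

22.1 °C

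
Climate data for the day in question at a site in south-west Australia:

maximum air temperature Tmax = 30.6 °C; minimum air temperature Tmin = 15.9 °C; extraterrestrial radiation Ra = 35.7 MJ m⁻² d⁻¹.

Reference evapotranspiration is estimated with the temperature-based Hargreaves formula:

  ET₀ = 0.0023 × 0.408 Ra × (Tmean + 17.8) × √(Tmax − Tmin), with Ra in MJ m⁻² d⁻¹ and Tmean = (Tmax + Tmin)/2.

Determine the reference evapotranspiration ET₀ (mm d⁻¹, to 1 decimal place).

5.3 mm d⁻¹

Tmean = (30.6 + 15.9)/2 = 23.25 °C
0.408 Ra = 0.408 × 35.7 = 14.5656 mm/d equivalent
ET₀ = 0.0023 × 14.5656 × (23.25 + 17.8) × √14.7 = 0.0023 × 14.5656 × 41.05 × 3.8341 = 5.2727 mm/d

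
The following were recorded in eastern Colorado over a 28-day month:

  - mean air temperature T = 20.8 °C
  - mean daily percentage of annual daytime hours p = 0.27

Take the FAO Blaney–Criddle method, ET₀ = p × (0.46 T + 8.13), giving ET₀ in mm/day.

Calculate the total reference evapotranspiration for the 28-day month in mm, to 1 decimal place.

ET₀ = 0.27 × (0.46 × 20.8 + 8.13) = 0.27 × 17.698 = 4.7785 mm/d
Monthly total = 4.7785 × 28 = 133.798 mm

133.8 mm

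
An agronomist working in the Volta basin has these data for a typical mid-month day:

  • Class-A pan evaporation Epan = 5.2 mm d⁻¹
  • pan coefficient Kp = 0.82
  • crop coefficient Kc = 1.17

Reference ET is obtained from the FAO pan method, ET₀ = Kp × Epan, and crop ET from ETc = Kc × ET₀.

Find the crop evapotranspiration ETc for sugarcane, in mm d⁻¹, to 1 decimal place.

5.0 mm d⁻¹

ET₀ = 0.82 × 5.2 = 4.2640 mm/d
ETc = Kc × ET₀ = 1.17 × 4.2640 = 4.9889 mm/d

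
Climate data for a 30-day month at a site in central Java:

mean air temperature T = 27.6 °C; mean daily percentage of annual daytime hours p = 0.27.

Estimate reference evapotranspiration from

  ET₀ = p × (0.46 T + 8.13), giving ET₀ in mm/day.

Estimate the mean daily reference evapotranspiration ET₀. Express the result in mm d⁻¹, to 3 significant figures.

5.62 mm d⁻¹

ET₀ = 0.27 × (0.46 × 27.6 + 8.13) = 0.27 × 20.826 = 5.6230 mm/d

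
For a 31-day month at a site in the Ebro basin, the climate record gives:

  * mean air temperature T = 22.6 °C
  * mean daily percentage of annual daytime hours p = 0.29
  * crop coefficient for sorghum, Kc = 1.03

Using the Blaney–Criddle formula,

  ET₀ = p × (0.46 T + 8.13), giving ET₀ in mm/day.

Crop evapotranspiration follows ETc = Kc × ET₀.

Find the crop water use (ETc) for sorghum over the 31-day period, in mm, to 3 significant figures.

172 mm

ET₀ = 0.29 × (0.46 × 22.6 + 8.13) = 0.29 × 18.526 = 5.3725 mm/d
ETc = Kc × ET₀ = 1.03 × 5.3725 = 5.5337 mm/d
Over 31 days: 5.5337 × 31 = 171.545 mm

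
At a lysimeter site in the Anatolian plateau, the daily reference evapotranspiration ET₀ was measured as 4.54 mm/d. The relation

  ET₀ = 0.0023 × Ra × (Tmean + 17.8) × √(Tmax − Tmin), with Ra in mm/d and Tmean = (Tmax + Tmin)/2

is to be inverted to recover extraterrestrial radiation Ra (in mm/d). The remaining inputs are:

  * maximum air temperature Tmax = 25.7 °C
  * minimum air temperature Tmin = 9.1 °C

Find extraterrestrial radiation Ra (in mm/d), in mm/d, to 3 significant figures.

Tmean = 17.40 °C; √ΔT = 4.0743
Ra = ET₀ / [0.0023 × (Tmean+17.8) × √ΔT] = 4.54 / (0.0023 × 35.20 × 4.0743) = 13.764 mm/d

13.8 mm/d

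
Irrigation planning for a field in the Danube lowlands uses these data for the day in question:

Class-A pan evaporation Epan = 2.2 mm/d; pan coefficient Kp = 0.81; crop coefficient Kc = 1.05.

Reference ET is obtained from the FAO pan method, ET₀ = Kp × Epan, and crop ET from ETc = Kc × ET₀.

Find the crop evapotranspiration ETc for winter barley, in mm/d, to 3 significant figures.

ET₀ = 0.81 × 2.2 = 1.7820 mm/d
ETc = Kc × ET₀ = 1.05 × 1.7820 = 1.8711 mm/d

1.87 mm/d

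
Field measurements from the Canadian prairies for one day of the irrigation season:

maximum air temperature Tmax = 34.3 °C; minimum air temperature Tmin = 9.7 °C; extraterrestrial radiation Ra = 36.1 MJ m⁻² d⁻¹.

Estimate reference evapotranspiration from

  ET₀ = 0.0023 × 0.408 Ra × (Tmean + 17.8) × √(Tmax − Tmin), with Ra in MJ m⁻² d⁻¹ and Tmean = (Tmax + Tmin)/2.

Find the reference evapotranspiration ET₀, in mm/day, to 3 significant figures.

Tmean = (34.3 + 9.7)/2 = 22.00 °C
0.408 Ra = 0.408 × 36.1 = 14.7288 mm/d equivalent
ET₀ = 0.0023 × 14.7288 × (22.00 + 17.8) × √24.6 = 0.0023 × 14.7288 × 39.80 × 4.9598 = 6.6872 mm/d

6.69 mm/day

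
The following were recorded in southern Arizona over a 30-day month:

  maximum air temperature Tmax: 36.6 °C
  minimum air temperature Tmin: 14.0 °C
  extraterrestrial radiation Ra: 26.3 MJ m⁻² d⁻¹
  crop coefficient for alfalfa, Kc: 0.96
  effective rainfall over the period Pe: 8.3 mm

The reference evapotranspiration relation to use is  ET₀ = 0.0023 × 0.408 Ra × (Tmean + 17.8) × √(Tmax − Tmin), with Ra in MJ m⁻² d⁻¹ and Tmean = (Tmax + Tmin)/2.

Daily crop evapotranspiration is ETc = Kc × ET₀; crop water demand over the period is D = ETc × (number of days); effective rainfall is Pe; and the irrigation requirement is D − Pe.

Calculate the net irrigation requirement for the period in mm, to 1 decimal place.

Tmean = (36.6 + 14.0)/2 = 25.30 °C
0.408 Ra = 0.408 × 26.3 = 10.7304 mm/d equivalent
ET₀ = 0.0023 × 10.7304 × (25.30 + 17.8) × √22.6 = 0.0023 × 10.7304 × 43.10 × 4.7539 = 5.0567 mm/d
ETc = Kc × ET₀ = 0.96 × 5.0567 = 4.8544 mm/d
Crop demand D = ETc × 30 d = 4.8544 × 30 = 145.632 mm
D − Pe = 145.632 − 8.3 = 137.332 mm

137.3 mm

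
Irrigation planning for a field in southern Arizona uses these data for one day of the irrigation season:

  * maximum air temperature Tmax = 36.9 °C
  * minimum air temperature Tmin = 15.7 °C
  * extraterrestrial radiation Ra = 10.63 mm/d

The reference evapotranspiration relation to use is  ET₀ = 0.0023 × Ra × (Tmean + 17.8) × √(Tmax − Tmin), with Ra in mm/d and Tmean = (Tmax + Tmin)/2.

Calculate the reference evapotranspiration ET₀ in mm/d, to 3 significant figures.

4.96 mm/d

Tmean = (36.9 + 15.7)/2 = 26.30 °C
ET₀ = 0.0023 × 10.63 × (26.30 + 17.8) × √21.2 = 0.0023 × 10.63 × 44.10 × 4.6043 = 4.9644 mm/d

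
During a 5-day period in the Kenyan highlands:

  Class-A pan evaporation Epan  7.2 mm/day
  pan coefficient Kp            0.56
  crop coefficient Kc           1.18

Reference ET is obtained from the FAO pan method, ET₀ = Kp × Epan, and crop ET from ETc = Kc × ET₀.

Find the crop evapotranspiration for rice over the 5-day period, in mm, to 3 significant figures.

ET₀ = 0.56 × 7.2 = 4.0320 mm/d
ETc = Kc × ET₀ = 1.18 × 4.0320 = 4.7578 mm/d
Over 5 days: 4.7578 × 5 = 23.789 mm

23.8 mm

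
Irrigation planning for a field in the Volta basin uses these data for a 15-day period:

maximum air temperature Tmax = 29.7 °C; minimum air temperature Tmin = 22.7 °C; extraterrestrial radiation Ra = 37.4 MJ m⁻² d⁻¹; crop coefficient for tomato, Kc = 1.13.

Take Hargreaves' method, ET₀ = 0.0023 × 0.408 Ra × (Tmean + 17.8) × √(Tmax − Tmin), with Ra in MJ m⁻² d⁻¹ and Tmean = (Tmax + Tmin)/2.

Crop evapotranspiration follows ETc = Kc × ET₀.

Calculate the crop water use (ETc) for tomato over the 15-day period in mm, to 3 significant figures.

Tmean = (29.7 + 22.7)/2 = 26.20 °C
0.408 Ra = 0.408 × 37.4 = 15.2592 mm/d equivalent
ET₀ = 0.0023 × 15.2592 × (26.20 + 17.8) × √7.0 = 0.0023 × 15.2592 × 44.00 × 2.6458 = 4.0857 mm/d
ETc = Kc × ET₀ = 1.13 × 4.0857 = 4.6168 mm/d
Over 15 days: 4.6168 × 15 = 69.252 mm

69.3 mm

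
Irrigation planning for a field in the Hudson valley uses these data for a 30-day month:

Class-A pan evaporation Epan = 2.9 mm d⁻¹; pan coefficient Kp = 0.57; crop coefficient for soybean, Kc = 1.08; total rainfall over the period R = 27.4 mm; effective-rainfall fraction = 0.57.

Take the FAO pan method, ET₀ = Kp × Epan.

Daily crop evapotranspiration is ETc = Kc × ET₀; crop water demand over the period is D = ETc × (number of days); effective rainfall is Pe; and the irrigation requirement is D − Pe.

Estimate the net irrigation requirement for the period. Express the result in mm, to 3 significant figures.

ET₀ = 0.57 × 2.9 = 1.6530 mm/d
ETc = Kc × ET₀ = 1.08 × 1.6530 = 1.7852 mm/d
Crop demand D = ETc × 30 d = 1.7852 × 30 = 53.556 mm
Pe = 0.57 × 27.4 = 15.618 mm
D − Pe = 53.556 − 15.618 = 37.938 mm

37.9 mm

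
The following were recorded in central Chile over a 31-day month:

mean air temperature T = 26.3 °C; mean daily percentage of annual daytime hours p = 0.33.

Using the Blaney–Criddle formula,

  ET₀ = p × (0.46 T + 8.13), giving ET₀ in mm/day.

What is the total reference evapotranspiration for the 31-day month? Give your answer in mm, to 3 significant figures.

ET₀ = 0.33 × (0.46 × 26.3 + 8.13) = 0.33 × 20.228 = 6.6752 mm/d
Monthly total = 6.6752 × 31 = 206.931 mm

207 mm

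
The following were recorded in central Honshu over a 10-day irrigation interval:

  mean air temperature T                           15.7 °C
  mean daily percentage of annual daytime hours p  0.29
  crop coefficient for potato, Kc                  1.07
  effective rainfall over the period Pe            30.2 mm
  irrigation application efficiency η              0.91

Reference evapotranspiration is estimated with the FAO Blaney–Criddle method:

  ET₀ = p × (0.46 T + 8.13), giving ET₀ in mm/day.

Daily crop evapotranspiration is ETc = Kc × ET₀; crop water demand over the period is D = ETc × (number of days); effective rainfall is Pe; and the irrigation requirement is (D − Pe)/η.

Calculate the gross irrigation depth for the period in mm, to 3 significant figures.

ET₀ = 0.29 × (0.46 × 15.7 + 8.13) = 0.29 × 15.352 = 4.4521 mm/d
ETc = Kc × ET₀ = 1.07 × 4.4521 = 4.7637 mm/d
Crop demand D = ETc × 10 d = 4.7637 × 10 = 47.637 mm
D − Pe = 47.637 − 30.2 = 17.437 mm
Gross irrigation = 17.437 / 0.91 = 19.162 mm

19.2 mm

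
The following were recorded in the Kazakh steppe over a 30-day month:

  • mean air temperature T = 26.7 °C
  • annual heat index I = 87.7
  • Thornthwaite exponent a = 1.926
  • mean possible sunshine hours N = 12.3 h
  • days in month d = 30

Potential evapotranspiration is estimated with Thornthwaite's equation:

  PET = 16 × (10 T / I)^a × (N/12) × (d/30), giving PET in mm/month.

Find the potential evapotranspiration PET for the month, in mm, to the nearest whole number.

10T/I = 10 × 26.7 / 87.7 = 3.0445
(10T/I)^a = 3.0445^1.926 = 8.5359
Uncorrected PET = 16 × 8.5359 = 136.574 mm
Correction = (N/12)(d/30) = (12.3/12)(30/30) = 1.0250
PET = 136.574 × 1.0250 = 139.988 mm/month

140 mm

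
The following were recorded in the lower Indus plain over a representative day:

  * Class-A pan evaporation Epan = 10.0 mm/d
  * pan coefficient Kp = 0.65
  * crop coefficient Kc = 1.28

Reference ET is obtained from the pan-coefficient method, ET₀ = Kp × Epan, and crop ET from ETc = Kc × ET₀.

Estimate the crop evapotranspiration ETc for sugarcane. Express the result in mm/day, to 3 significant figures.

ET₀ = 0.65 × 10.0 = 6.5000 mm/d
ETc = Kc × ET₀ = 1.28 × 6.5000 = 8.3200 mm/d

8.32 mm/day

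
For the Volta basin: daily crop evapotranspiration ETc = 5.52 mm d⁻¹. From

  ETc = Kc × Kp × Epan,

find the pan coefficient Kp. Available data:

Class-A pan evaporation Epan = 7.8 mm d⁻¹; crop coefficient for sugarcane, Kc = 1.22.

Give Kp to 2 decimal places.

ETc = Kc × Kp × Epan  ⇒  Kp = ETc / (Kc × Epan)
Kp = 5.52 / (1.22 × 7.8) = 5.52 / 9.516 = 0.5801

0.58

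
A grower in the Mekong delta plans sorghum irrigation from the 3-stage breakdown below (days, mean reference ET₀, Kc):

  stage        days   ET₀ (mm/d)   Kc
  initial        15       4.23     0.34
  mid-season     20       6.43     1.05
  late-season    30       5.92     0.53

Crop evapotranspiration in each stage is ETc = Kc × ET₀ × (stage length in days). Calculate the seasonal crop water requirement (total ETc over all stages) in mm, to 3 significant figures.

251 mm

initial: 0.34 × 4.23 × 15 = 21.57 mm
mid-season: 1.05 × 6.43 × 20 = 135.03 mm
late-season: 0.53 × 5.92 × 30 = 94.13 mm
Seasonal total = 250.73 mm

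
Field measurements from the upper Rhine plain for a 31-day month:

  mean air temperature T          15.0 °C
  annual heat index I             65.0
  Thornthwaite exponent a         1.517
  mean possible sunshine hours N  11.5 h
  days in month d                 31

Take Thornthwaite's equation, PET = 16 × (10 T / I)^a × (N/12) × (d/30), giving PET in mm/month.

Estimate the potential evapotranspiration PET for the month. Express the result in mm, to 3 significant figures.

10T/I = 10 × 15.0 / 65.0 = 2.3077
(10T/I)^a = 2.3077^1.517 = 3.5558
Uncorrected PET = 16 × 3.5558 = 56.893 mm
Correction = (N/12)(d/30) = (11.5/12)(31/30) = 0.9903
PET = 56.893 × 0.9903 = 56.341 mm/month

56.3 mm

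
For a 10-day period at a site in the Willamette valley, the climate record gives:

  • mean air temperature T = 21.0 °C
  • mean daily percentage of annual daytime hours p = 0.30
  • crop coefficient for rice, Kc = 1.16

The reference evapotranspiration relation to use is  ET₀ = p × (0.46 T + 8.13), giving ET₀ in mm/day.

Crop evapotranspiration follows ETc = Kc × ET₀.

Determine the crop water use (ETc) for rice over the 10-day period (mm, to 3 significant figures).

61.9 mm

ET₀ = 0.30 × (0.46 × 21.0 + 8.13) = 0.30 × 17.790 = 5.3370 mm/d
ETc = Kc × ET₀ = 1.16 × 5.3370 = 6.1909 mm/d
Over 10 days: 6.1909 × 10 = 61.909 mm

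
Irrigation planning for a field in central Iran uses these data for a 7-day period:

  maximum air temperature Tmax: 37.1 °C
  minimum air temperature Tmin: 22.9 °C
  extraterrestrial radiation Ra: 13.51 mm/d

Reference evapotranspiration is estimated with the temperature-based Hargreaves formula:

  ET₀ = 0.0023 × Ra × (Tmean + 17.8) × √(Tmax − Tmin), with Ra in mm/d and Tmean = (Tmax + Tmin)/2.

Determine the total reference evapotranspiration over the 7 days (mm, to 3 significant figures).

Tmean = (37.1 + 22.9)/2 = 30.00 °C
ET₀ = 0.0023 × 13.51 × (30.00 + 17.8) × √14.2 = 0.0023 × 13.51 × 47.80 × 3.7683 = 5.5970 mm/d
Over 7 days: 5.5970 × 7 = 39.179 mm

39.2 mm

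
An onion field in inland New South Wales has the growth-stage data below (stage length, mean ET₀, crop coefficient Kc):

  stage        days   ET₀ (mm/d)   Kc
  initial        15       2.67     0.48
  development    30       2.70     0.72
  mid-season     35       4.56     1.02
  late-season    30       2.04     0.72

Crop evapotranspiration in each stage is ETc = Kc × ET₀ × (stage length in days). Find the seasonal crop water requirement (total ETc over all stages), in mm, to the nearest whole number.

284 mm

initial: 0.48 × 2.67 × 15 = 19.22 mm
development: 0.72 × 2.70 × 30 = 58.32 mm
mid-season: 1.02 × 4.56 × 35 = 162.79 mm
late-season: 0.72 × 2.04 × 30 = 44.06 mm
Seasonal total = 284.39 mm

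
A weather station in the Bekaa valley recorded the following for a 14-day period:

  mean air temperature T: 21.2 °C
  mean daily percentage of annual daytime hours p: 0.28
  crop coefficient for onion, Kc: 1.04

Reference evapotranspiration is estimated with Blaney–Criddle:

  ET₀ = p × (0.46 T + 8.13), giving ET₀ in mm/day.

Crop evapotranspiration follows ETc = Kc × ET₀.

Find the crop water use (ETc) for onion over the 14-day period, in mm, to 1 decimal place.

ET₀ = 0.28 × (0.46 × 21.2 + 8.13) = 0.28 × 17.882 = 5.0070 mm/d
ETc = Kc × ET₀ = 1.04 × 5.0070 = 5.2073 mm/d
Over 14 days: 5.2073 × 14 = 72.902 mm

72.9 mm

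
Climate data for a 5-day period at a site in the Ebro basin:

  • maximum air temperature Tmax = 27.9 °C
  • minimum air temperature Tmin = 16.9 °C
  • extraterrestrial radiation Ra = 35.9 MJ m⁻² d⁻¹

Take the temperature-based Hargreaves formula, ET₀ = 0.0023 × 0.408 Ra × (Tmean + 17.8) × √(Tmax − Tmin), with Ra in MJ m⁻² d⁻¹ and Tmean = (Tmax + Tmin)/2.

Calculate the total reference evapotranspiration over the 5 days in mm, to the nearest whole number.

Tmean = (27.9 + 16.9)/2 = 22.40 °C
0.408 Ra = 0.408 × 35.9 = 14.6472 mm/d equivalent
ET₀ = 0.0023 × 14.6472 × (22.40 + 17.8) × √11.0 = 0.0023 × 14.6472 × 40.20 × 3.3166 = 4.4916 mm/d
Over 5 days: 4.4916 × 5 = 22.458 mm

22 mm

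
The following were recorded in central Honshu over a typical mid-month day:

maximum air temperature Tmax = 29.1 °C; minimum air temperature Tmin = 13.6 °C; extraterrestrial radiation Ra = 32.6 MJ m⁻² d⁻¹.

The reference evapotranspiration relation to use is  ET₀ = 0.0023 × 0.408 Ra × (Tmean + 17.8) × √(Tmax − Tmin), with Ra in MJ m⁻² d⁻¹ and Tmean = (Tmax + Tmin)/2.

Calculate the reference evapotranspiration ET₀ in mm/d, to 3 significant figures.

Tmean = (29.1 + 13.6)/2 = 21.35 °C
0.408 Ra = 0.408 × 32.6 = 13.3008 mm/d equivalent
ET₀ = 0.0023 × 13.3008 × (21.35 + 17.8) × √15.5 = 0.0023 × 13.3008 × 39.15 × 3.9370 = 4.7152 mm/d

4.72 mm/d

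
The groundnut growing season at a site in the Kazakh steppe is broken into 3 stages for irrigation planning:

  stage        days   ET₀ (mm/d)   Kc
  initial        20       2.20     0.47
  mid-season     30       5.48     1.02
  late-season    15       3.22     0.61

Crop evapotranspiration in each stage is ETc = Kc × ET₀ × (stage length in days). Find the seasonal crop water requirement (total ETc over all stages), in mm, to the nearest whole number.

initial: 0.47 × 2.20 × 20 = 20.68 mm
mid-season: 1.02 × 5.48 × 30 = 167.69 mm
late-season: 0.61 × 3.22 × 15 = 29.46 mm
Seasonal total = 217.83 mm

218 mm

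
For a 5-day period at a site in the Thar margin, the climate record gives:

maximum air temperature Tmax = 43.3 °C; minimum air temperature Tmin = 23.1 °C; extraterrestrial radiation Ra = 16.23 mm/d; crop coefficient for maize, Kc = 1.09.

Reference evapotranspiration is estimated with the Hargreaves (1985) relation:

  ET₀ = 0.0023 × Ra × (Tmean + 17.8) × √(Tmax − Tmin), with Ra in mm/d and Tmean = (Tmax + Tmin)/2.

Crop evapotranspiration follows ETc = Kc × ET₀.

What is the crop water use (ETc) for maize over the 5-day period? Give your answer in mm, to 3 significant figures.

46.6 mm

Tmean = (43.3 + 23.1)/2 = 33.20 °C
ET₀ = 0.0023 × 16.23 × (33.20 + 17.8) × √20.2 = 0.0023 × 16.23 × 51.00 × 4.4944 = 8.5563 mm/d
ETc = Kc × ET₀ = 1.09 × 8.5563 = 9.3264 mm/d
Over 5 days: 9.3264 × 5 = 46.632 mm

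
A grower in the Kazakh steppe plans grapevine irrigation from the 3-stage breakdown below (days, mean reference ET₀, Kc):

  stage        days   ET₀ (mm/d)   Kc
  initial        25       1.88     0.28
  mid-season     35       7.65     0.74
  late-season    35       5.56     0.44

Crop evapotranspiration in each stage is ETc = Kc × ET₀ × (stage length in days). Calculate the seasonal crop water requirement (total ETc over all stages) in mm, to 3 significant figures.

297 mm

initial: 0.28 × 1.88 × 25 = 13.16 mm
mid-season: 0.74 × 7.65 × 35 = 198.14 mm
late-season: 0.44 × 5.56 × 35 = 85.62 mm
Seasonal total = 296.92 mm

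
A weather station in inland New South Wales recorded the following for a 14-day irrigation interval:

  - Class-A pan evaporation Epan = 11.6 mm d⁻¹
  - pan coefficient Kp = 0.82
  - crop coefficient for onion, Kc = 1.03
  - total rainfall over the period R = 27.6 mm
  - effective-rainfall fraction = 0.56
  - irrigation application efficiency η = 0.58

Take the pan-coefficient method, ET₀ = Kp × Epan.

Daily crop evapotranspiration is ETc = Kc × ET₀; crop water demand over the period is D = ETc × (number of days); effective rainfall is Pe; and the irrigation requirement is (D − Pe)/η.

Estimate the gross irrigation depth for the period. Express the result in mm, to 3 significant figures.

ET₀ = 0.82 × 11.6 = 9.5120 mm/d
ETc = Kc × ET₀ = 1.03 × 9.5120 = 9.7974 mm/d
Crop demand D = ETc × 14 d = 9.7974 × 14 = 137.164 mm
Pe = 0.56 × 27.6 = 15.456 mm
D − Pe = 137.164 − 15.456 = 121.708 mm
Gross irrigation = 121.708 / 0.58 = 209.841 mm

210 mm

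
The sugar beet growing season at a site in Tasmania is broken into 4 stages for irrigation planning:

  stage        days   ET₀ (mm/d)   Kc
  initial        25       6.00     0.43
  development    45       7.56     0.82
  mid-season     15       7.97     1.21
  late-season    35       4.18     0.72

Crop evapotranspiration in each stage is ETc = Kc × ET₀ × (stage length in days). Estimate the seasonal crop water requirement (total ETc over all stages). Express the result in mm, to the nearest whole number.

593 mm

initial: 0.43 × 6.00 × 25 = 64.50 mm
development: 0.82 × 7.56 × 45 = 278.96 mm
mid-season: 1.21 × 7.97 × 15 = 144.66 mm
late-season: 0.72 × 4.18 × 35 = 105.34 mm
Seasonal total = 593.46 mm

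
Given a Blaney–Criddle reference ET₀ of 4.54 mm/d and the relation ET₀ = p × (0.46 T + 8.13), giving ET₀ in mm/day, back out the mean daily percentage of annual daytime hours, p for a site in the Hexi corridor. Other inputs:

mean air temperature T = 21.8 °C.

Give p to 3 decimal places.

p = ET₀ / (0.46 T + 8.13) = 4.54 / (0.46 × 21.8 + 8.13) = 4.54 / 18.158 = 0.2500

0.250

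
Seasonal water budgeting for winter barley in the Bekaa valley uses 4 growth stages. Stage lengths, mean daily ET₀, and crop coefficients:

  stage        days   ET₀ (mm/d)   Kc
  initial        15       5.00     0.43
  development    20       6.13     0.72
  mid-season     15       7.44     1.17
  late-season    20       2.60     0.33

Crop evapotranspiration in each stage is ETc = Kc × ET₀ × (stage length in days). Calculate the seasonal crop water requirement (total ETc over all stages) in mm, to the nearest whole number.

initial: 0.43 × 5.00 × 15 = 32.25 mm
development: 0.72 × 6.13 × 20 = 88.27 mm
mid-season: 1.17 × 7.44 × 15 = 130.57 mm
late-season: 0.33 × 2.60 × 20 = 17.16 mm
Seasonal total = 268.25 mm

268 mm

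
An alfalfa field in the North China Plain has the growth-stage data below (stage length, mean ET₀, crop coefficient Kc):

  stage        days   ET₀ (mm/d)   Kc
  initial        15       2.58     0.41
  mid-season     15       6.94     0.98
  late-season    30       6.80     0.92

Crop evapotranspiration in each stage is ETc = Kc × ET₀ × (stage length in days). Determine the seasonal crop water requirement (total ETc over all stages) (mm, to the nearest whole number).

306 mm

initial: 0.41 × 2.58 × 15 = 15.87 mm
mid-season: 0.98 × 6.94 × 15 = 102.02 mm
late-season: 0.92 × 6.80 × 30 = 187.68 mm
Seasonal total = 305.57 mm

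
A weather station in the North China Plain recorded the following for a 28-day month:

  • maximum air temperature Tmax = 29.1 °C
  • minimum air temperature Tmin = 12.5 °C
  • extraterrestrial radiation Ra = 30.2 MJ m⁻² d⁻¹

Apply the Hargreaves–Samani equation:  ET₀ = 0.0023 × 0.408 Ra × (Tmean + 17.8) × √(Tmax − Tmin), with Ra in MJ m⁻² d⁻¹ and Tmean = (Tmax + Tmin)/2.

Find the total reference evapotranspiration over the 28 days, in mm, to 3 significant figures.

125 mm

Tmean = (29.1 + 12.5)/2 = 20.80 °C
0.408 Ra = 0.408 × 30.2 = 12.3216 mm/d equivalent
ET₀ = 0.0023 × 12.3216 × (20.80 + 17.8) × √16.6 = 0.0023 × 12.3216 × 38.60 × 4.0743 = 4.4569 mm/d
Over 28 days: 4.4569 × 28 = 124.793 mm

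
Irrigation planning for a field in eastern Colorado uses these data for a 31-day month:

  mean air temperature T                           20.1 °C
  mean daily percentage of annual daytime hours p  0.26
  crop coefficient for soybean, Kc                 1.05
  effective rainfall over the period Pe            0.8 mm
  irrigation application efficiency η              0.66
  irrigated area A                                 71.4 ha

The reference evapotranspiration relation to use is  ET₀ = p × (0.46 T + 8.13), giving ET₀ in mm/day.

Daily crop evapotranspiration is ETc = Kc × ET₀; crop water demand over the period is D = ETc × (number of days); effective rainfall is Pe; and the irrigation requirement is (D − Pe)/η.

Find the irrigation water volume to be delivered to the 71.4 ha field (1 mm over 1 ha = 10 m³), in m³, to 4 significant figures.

ET₀ = 0.26 × (0.46 × 20.1 + 8.13) = 0.26 × 17.376 = 4.5178 mm/d
ETc = Kc × ET₀ = 1.05 × 4.5178 = 4.7437 mm/d
Crop demand D = ETc × 31 d = 4.7437 × 31 = 147.055 mm
D − Pe = 147.055 − 0.8 = 146.255 mm
Gross irrigation = 146.255 / 0.66 = 221.598 mm
Volume = 221.598 mm × 71.4 ha × 10 = 158221.0 m³

158200 m³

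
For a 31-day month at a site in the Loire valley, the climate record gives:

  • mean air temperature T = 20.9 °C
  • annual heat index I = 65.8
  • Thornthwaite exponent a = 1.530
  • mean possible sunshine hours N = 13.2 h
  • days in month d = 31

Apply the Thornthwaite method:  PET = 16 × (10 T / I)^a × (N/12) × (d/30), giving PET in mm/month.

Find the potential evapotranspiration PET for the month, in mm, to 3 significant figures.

107 mm

10T/I = 10 × 20.9 / 65.8 = 3.1763
(10T/I)^a = 3.1763^1.530 = 5.8606
Uncorrected PET = 16 × 5.8606 = 93.770 mm
Correction = (N/12)(d/30) = (13.2/12)(31/30) = 1.1367
PET = 93.770 × 1.1367 = 106.588 mm/month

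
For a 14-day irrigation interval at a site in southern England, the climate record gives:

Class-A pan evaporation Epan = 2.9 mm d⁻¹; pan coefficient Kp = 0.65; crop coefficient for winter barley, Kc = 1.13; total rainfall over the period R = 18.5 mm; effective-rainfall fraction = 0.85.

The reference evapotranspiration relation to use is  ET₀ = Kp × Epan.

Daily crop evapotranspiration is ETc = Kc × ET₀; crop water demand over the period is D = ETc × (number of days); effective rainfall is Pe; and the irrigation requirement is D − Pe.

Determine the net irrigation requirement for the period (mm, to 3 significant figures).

14.1 mm

ET₀ = 0.65 × 2.9 = 1.8850 mm/d
ETc = Kc × ET₀ = 1.13 × 1.8850 = 2.1301 mm/d
Crop demand D = ETc × 14 d = 2.1301 × 14 = 29.821 mm
Pe = 0.85 × 18.5 = 15.725 mm
D − Pe = 29.821 − 15.725 = 14.096 mm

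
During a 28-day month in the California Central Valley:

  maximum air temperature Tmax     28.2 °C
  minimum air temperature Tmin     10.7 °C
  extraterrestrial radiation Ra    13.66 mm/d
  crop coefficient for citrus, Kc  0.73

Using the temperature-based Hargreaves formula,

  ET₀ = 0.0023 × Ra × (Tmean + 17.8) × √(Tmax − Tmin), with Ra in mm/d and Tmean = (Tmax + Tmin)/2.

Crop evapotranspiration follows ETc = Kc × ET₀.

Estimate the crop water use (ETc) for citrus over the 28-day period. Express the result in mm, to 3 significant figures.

Tmean = (28.2 + 10.7)/2 = 19.45 °C
ET₀ = 0.0023 × 13.66 × (19.45 + 17.8) × √17.5 = 0.0023 × 13.66 × 37.25 × 4.1833 = 4.8958 mm/d
ETc = Kc × ET₀ = 0.73 × 4.8958 = 3.5739 mm/d
Over 28 days: 3.5739 × 28 = 100.069 mm

100 mm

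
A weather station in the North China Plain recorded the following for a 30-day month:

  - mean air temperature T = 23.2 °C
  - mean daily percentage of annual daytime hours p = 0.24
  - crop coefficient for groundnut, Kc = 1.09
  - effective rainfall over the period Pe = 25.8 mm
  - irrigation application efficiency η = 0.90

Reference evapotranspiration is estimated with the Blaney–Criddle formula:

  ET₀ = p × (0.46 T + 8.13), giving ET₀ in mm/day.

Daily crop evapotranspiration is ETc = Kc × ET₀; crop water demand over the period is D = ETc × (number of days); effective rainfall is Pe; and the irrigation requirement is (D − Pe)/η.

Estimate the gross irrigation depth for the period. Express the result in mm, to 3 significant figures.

ET₀ = 0.24 × (0.46 × 23.2 + 8.13) = 0.24 × 18.802 = 4.5125 mm/d
ETc = Kc × ET₀ = 1.09 × 4.5125 = 4.9186 mm/d
Crop demand D = ETc × 30 d = 4.9186 × 30 = 147.558 mm
D − Pe = 147.558 − 25.8 = 121.758 mm
Gross irrigation = 121.758 / 0.90 = 135.287 mm

135 mm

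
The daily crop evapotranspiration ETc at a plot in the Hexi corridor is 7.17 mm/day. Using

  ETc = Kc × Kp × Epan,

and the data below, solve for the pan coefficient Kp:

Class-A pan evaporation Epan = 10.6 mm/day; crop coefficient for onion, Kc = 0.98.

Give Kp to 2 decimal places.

0.69

ETc = Kc × Kp × Epan  ⇒  Kp = ETc / (Kc × Epan)
Kp = 7.17 / (0.98 × 10.6) = 7.17 / 10.388 = 0.6902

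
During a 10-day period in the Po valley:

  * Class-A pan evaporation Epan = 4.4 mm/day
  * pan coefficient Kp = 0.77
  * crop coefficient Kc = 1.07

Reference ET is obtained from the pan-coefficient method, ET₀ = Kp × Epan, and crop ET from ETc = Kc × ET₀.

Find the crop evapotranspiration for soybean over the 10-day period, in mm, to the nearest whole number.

ET₀ = 0.77 × 4.4 = 3.3880 mm/d
ETc = Kc × ET₀ = 1.07 × 3.3880 = 3.6252 mm/d
Over 10 days: 3.6252 × 10 = 36.252 mm

36 mm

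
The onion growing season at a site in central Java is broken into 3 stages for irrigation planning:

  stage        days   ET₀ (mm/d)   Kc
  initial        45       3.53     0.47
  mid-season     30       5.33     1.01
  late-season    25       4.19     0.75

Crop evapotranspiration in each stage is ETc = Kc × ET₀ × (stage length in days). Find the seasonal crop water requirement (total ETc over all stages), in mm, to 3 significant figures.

initial: 0.47 × 3.53 × 45 = 74.66 mm
mid-season: 1.01 × 5.33 × 30 = 161.50 mm
late-season: 0.75 × 4.19 × 25 = 78.56 mm
Seasonal total = 314.72 mm

315 mm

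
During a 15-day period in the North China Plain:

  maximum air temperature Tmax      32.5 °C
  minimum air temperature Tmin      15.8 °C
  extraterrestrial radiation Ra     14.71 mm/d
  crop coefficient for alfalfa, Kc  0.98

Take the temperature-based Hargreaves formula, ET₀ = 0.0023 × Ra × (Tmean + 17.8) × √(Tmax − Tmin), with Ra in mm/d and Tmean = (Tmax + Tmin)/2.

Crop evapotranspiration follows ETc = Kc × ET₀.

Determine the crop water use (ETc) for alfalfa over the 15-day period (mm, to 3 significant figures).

Tmean = (32.5 + 15.8)/2 = 24.15 °C
ET₀ = 0.0023 × 14.71 × (24.15 + 17.8) × √16.7 = 0.0023 × 14.71 × 41.95 × 4.0866 = 5.8001 mm/d
ETc = Kc × ET₀ = 0.98 × 5.8001 = 5.6841 mm/d
Over 15 days: 5.6841 × 15 = 85.262 mm

85.3 mm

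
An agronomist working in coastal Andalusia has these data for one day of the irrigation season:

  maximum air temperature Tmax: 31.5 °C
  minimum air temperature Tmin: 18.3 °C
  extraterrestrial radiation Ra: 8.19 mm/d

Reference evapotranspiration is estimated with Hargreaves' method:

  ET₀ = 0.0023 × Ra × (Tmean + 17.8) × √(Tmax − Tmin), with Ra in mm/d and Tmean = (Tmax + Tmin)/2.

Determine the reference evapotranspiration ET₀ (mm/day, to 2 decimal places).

2.92 mm/day

Tmean = (31.5 + 18.3)/2 = 24.90 °C
ET₀ = 0.0023 × 8.19 × (24.90 + 17.8) × √13.2 = 0.0023 × 8.19 × 42.70 × 3.6332 = 2.9223 mm/d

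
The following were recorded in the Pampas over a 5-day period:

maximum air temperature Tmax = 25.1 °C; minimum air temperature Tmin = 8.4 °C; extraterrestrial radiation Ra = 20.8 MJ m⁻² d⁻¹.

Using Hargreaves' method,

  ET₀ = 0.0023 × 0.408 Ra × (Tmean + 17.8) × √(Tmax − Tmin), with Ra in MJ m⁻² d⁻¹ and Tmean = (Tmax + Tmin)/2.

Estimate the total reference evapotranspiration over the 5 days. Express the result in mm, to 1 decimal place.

13.8 mm

Tmean = (25.1 + 8.4)/2 = 16.75 °C
0.408 Ra = 0.408 × 20.8 = 8.4864 mm/d equivalent
ET₀ = 0.0023 × 8.4864 × (16.75 + 17.8) × √16.7 = 0.0023 × 8.4864 × 34.55 × 4.0866 = 2.7559 mm/d
Over 5 days: 2.7559 × 5 = 13.780 mm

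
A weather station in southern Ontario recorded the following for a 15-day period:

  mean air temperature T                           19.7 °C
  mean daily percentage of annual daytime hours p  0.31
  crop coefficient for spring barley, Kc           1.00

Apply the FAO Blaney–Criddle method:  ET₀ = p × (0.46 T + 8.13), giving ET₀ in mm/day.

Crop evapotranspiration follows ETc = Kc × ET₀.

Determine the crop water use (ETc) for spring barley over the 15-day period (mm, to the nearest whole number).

80 mm

ET₀ = 0.31 × (0.46 × 19.7 + 8.13) = 0.31 × 17.192 = 5.3295 mm/d
ETc = Kc × ET₀ = 1.00 × 5.3295 = 5.3295 mm/d
Over 15 days: 5.3295 × 15 = 79.943 mm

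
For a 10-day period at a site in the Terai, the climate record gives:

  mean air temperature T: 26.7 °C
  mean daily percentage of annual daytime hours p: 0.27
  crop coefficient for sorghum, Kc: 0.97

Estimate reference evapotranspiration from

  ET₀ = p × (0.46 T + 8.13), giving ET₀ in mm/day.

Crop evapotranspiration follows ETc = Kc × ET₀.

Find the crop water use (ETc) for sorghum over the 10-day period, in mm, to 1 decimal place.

ET₀ = 0.27 × (0.46 × 26.7 + 8.13) = 0.27 × 20.412 = 5.5112 mm/d
ETc = Kc × ET₀ = 0.97 × 5.5112 = 5.3459 mm/d
Over 10 days: 5.3459 × 10 = 53.459 mm

53.5 mm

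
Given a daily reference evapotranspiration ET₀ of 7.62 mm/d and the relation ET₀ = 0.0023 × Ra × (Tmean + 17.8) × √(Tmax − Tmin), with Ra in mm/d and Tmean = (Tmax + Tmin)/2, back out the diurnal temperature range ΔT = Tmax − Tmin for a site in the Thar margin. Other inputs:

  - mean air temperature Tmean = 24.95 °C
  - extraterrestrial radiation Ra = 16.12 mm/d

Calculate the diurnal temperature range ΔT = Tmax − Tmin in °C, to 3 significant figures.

23.1 °C

√ΔT = ET₀ / [0.0023 × Ra × (Tmean+17.8)] = 7.62 / (0.0023 × 16.12 × 42.75) = 4.8076
ΔT = 4.8076² = 23.113 °C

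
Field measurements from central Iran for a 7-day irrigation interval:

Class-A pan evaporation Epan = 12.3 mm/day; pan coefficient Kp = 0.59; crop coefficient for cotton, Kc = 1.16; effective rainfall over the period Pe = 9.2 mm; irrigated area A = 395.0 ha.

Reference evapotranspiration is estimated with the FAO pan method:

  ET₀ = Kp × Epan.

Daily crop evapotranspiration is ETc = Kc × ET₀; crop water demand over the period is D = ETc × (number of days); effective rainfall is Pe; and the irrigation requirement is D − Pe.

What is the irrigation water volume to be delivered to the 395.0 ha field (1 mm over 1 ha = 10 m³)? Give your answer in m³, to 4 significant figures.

ET₀ = 0.59 × 12.3 = 7.2570 mm/d
ETc = Kc × ET₀ = 1.16 × 7.2570 = 8.4181 mm/d
Crop demand D = ETc × 7 d = 8.4181 × 7 = 58.927 mm
D − Pe = 58.927 − 9.2 = 49.727 mm
Volume = 49.727 mm × 395.0 ha × 10 = 196421.7 m³

196400 m³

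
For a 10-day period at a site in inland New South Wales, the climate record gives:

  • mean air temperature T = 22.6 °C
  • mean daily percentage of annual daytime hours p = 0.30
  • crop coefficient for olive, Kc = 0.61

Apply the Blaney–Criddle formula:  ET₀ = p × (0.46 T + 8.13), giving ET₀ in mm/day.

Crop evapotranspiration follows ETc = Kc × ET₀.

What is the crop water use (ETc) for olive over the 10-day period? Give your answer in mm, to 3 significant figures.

ET₀ = 0.30 × (0.46 × 22.6 + 8.13) = 0.30 × 18.526 = 5.5578 mm/d
ETc = Kc × ET₀ = 0.61 × 5.5578 = 3.3903 mm/d
Over 10 days: 3.3903 × 10 = 33.903 mm

33.9 mm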